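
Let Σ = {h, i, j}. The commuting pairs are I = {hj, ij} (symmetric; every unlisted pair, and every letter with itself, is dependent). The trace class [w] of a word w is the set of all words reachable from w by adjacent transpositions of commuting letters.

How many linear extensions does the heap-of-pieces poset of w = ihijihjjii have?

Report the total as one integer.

piece 0:i — minimal
piece 1:h rests on {0:i}
piece 2:i rests on {1:h}
piece 3:j — minimal
piece 4:i rests on {2:i}
piece 5:h rests on {4:i}
piece 6:j rests on {3:j}
piece 7:j rests on {6:j}
piece 8:i rests on {5:h}
piece 9:i rests on {8:i}
minimal pieces: {0:i, 3:j}
ways to finish when only these pieces remain (= sum over removing one remaining piece with nothing left below it):
  1 left: {7}→1  {9}→1
  2 left: {6,7}→1  {7,9}→2  {8,9}→1
  3 left: {3,6,7}→1  {5,8,9}→1  {6,7,9}→3  {7,8,9}→3
  4 left: {3,6,7,9}→4  {4,5,8,9}→1  {5,7,8,9}→4  {6,7,8,9}→6
  5 left: {2,4,5,8,9}→1  {3,6,7,8,9}→10  {4,5,7,8,9}→5  {5,6,7,8,9}→10
  6 left: {1,2,4,5,8,9}→1  {2,4,5,7,8,9}→6  {3,5,6,7,8,9}→20  {4,5,6,7,8,9}→15
  7 left: {0,1,2,4,5,8,9}→1  {1,2,4,5,7,8,9}→7  {2,4,5,6,7,8,9}→21  {3,4,5,6,7,8,9}→35
  8 left: {0,1,2,4,5,7,8,9}→8  {1,2,4,5,6,7,8,9}→28  {2,3,4,5,6,7,8,9}→56
  placing 0:i first → 84 extensions
  placing 3:j first → 36 extensions
total linear extensions = 120

120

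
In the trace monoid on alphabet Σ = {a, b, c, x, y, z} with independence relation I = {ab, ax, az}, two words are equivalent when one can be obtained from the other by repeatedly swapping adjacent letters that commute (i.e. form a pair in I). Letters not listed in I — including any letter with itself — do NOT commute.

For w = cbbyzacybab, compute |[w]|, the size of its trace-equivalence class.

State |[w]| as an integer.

drop 0:c onto floor
drop 1:b onto {0:c}
drop 2:b onto {1:b}
drop 3:y onto {2:b}
drop 4:z onto {3:y}
drop 5:a onto {3:y}
drop 6:c onto {4:z, 5:a}
drop 7:y onto {6:c}
drop 8:b onto {7:y}
drop 9:a onto {7:y}
drop 10:b onto {8:b}
ground layer = {0:c}
drop-orders for the pieces not yet dropped (sum over which currently-grounded one goes next):
  1 to go: {9} 1  {10} 1
  2 to go: {8,10} 1  {9,10} 2
  3 to go: {8,9,10} 3
  4 to go: {7,8,9,10} 3
  5 to go: {6,7,8,9,10} 3
  6 to go: {4,6,7,8,9,10} 3  {5,6,7,8,9,10} 3
  7 to go: {4,5,6,7,8,9,10} 6
  8 to go: {3,4,5,6,7,8,9,10} 6
  9 to go: {2,3,4,5,6,7,8,9,10} 6
  if 0:c drops first: 6 orders

6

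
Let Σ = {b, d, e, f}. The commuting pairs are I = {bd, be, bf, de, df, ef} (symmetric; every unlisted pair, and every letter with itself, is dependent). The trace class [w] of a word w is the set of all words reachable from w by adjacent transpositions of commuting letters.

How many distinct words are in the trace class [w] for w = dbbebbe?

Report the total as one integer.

105

piece 0:d — minimal
piece 1:b — minimal
piece 2:b rests on {1:b}
piece 3:e — minimal
piece 4:b rests on {2:b}
piece 5:b rests on {4:b}
piece 6:e rests on {3:e}
minimal pieces: {0:d, 1:b, 3:e}
ways to finish when only these pieces remain (= sum over removing one remaining piece with nothing left below it):
  1 left: {0}→1  {5}→1  {6}→1
  2 left: {0,5}→2  {0,6}→2  {3,6}→1  {4,5}→1  {5,6}→2
  3 left: {0,3,6}→3  {0,4,5}→3  {0,5,6}→6  {2,4,5}→1  {3,5,6}→3  {4,5,6}→3
  4 left: {0,2,4,5}→4  {0,3,5,6}→12  {0,4,5,6}→12  {1,2,4,5}→1  {2,4,5,6}→4  {3,4,5,6}→6
  5 left: {0,1,2,4,5}→5  {0,2,4,5,6}→20  {0,3,4,5,6}→30  {1,2,4,5,6}→5  {2,3,4,5,6}→10
  placing 0:d first → 15 extensions
  placing 1:b first → 60 extensions
  placing 3:e first → 30 extensions
total linear extensions = 105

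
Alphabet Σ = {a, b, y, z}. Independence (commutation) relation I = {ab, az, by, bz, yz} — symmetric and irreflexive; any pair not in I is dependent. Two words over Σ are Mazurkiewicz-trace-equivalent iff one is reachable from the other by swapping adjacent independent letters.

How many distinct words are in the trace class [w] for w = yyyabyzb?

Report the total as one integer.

168

piece 0:y — minimal
piece 1:y rests on {0:y}
piece 2:y rests on {1:y}
piece 3:a rests on {2:y}
piece 4:b — minimal
piece 5:y rests on {3:a}
piece 6:z — minimal
piece 7:b rests on {4:b}
minimal pieces: {0:y, 4:b, 6:z}
ways to finish when only these pieces remain (= sum over removing one remaining piece with nothing left below it):
  1 left: {5}→1  {6}→1  {7}→1
  2 left: {3,5}→1  {4,7}→1  {5,6}→2  {5,7}→2  {6,7}→2
  3 left: {2,3,5}→1  {3,5,6}→3  {3,5,7}→3  {4,5,7}→3  {4,6,7}→3  {5,6,7}→6
  4 left: {1,2,3,5}→1  {2,3,5,6}→4  {2,3,5,7}→4  {3,4,5,7}→6  {3,5,6,7}→12  {4,5,6,7}→12
  5 left: {0,1,2,3,5}→1  {1,2,3,5,6}→5  {1,2,3,5,7}→5  {2,3,4,5,7}→10  {2,3,5,6,7}→20  {3,4,5,6,7}→30
  6 left: {0,1,2,3,5,6}→6  {0,1,2,3,5,7}→6  {1,2,3,4,5,7}→15  {1,2,3,5,6,7}→30  {2,3,4,5,6,7}→60
  placing 0:y first → 105 extensions
  placing 4:b first → 42 extensions
  placing 6:z first → 21 extensions
total linear extensions = 168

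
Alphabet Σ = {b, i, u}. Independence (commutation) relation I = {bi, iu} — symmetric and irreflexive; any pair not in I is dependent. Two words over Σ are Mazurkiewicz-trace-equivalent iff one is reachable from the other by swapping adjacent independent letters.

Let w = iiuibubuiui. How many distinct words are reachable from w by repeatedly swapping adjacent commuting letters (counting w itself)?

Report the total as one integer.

0(i) covers ∅
1(i) covers 0:i
2(u) covers ∅
3(i) covers 1:i
4(b) covers 2:u
5(u) covers 4:b
6(b) covers 5:u
7(u) covers 6:b
8(i) covers 3:i
9(u) covers 7:u
10(i) covers 8:i
floor of heap: 0:i, 2:u
completions by unplaced set U, small U first (add the entries for U minus each lowest piece of U):
  |U|=1: {9}:1  {10}:1
  |U|=2: {7,9}:1  {8,10}:1  {9,10}:2
  |U|=3: {3,8,10}:1  {6,7,9}:1  {7,9,10}:3  {8,9,10}:3
  |U|=4: {1,3,8,10}:1  {3,8,9,10}:4  {5,6,7,9}:1  {6,7,9,10}:4  {7,8,9,10}:6
  |U|=5: {0,1,3,8,10}:1  {1,3,8,9,10}:5  {3,7,8,9,10}:10  {4,5,6,7,9}:1  {5,6,7,9,10}:5  {6,7,8,9,10}:10
  |U|=6: {0,1,3,8,9,10}:6  {1,3,7,8,9,10}:15  {2,4,5,6,7,9}:1  {3,6,7,8,9,10}:20  {4,5,6,7,9,10}:6  {5,6,7,8,9,10}:15
  |U|=7: {0,1,3,7,8,9,10}:21  {1,3,6,7,8,9,10}:35  {2,4,5,6,7,9,10}:7  {3,5,6,7,8,9,10}:35  {4,5,6,7,8,9,10}:21
  |U|=8: {0,1,3,6,7,8,9,10}:56  {1,3,5,6,7,8,9,10}:70  {2,4,5,6,7,8,9,10}:28  {3,4,5,6,7,8,9,10}:56
  |U|=9: {0,1,3,5,6,7,8,9,10}:126  {1,3,4,5,6,7,8,9,10}:126  {2,3,4,5,6,7,8,9,10}:84
  start at 0(i): 210
  start at 2(u): 252
sum over floor = 462

462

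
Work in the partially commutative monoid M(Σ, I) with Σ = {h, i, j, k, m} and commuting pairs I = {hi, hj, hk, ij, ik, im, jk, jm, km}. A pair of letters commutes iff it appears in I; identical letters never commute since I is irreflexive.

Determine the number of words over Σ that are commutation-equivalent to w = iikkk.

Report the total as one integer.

10

drop 0:i onto floor
drop 1:i onto {0:i}
drop 2:k onto floor
drop 3:k onto {2:k}
drop 4:k onto {3:k}
ground layer = {0:i, 2:k}
drop-orders for the pieces not yet dropped (sum over which currently-grounded one goes next):
  1 to go: {1} 1  {4} 1
  2 to go: {0,1} 1  {1,4} 2  {3,4} 1
  3 to go: {0,1,4} 3  {1,3,4} 3  {2,3,4} 1
  if 0:i drops first: 4 orders
  if 2:k drops first: 6 orders
heap linearizations: 10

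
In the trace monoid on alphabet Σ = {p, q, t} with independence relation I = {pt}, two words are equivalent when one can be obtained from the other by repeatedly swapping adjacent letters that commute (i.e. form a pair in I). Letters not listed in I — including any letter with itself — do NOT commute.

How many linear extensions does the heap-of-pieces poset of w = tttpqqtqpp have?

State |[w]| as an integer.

#0=t has no predecessor
#1=t depends on [0:t]
#2=t depends on [1:t]
#3=p has no predecessor
#4=q depends on [2:t, 3:p]
#5=q depends on [4:q]
#6=t depends on [5:q]
#7=q depends on [6:t]
#8=p depends on [7:q]
#9=p depends on [8:p]
sources: [0:t, 3:p]
N(rest) = Σ N(rest − s) over sources s of rest; N(one piece) = 1:
  size 1 → [9]=1
  size 2 → [8,9]=1
  size 3 → [7,8,9]=1
  size 4 → [6,7,8,9]=1
  size 5 → [5,6,7,8,9]=1
  size 6 → [4,5,6,7,8,9]=1
  size 7 → [2,4,5,6,7,8,9]=1  [3,4,5,6,7,8,9]=1
  size 8 → [1,2,4,5,6,7,8,9]=1  [2,3,4,5,6,7,8,9]=2
  first=0(t) contributes 3
  first=3(p) contributes 1
|[w]| = 4

4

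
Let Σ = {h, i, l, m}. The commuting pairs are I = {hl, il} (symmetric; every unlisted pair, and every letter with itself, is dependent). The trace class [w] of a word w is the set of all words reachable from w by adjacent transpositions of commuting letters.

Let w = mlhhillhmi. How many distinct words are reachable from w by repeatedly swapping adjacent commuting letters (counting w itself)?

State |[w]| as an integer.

35

piece 0:m — minimal
piece 1:l rests on {0:m}
piece 2:h rests on {0:m}
piece 3:h rests on {2:h}
piece 4:i rests on {3:h}
piece 5:l rests on {1:l}
piece 6:l rests on {5:l}
piece 7:h rests on {4:i}
piece 8:m rests on {6:l, 7:h}
piece 9:i rests on {8:m}
minimal pieces: {0:m}
ways to finish when only these pieces remain (= sum over removing one remaining piece with nothing left below it):
  1 left: {9}→1
  2 left: {8,9}→1
  3 left: {6,8,9}→1  {7,8,9}→1
  4 left: {4,7,8,9}→1  {5,6,8,9}→1  {6,7,8,9}→2
  5 left: {1,5,6,8,9}→1  {3,4,7,8,9}→1  {4,6,7,8,9}→3  {5,6,7,8,9}→3
  6 left: {1,5,6,7,8,9}→4  {2,3,4,7,8,9}→1  {3,4,6,7,8,9}→4  {4,5,6,7,8,9}→6
  7 left: {1,4,5,6,7,8,9}→10  {2,3,4,6,7,8,9}→5  {3,4,5,6,7,8,9}→10
  8 left: {1,3,4,5,6,7,8,9}→20  {2,3,4,5,6,7,8,9}→15
  placing 0:m first → 35 extensions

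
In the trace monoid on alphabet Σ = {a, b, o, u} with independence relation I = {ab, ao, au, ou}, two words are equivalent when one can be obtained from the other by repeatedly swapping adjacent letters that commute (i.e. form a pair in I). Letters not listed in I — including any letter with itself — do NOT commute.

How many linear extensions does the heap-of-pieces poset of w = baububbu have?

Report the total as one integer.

8

0(b) covers ∅
1(a) covers ∅
2(u) covers 0:b
3(b) covers 2:u
4(u) covers 3:b
5(b) covers 4:u
6(b) covers 5:b
7(u) covers 6:b
floor of heap: 0:b, 1:a
completions by unplaced set U, small U first (add the entries for U minus each lowest piece of U):
  |U|=1: {1}:1  {7}:1
  |U|=2: {1,7}:2  {6,7}:1
  |U|=3: {1,6,7}:3  {5,6,7}:1
  |U|=4: {1,5,6,7}:4  {4,5,6,7}:1
  |U|=5: {1,4,5,6,7}:5  {3,4,5,6,7}:1
  |U|=6: {1,3,4,5,6,7}:6  {2,3,4,5,6,7}:1
  start at 0(b): 7
  start at 1(a): 1
sum over floor = 8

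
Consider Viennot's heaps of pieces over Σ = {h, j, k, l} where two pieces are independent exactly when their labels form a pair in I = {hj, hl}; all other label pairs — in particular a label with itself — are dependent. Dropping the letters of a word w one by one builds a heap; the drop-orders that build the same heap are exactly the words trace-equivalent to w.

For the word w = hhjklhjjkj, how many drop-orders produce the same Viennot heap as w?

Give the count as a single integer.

piece 0:h — minimal
piece 1:h rests on {0:h}
piece 2:j — minimal
piece 3:k rests on {1:h, 2:j}
piece 4:l rests on {3:k}
piece 5:h rests on {3:k}
piece 6:j rests on {4:l}
piece 7:j rests on {6:j}
piece 8:k rests on {5:h, 7:j}
piece 9:j rests on {8:k}
minimal pieces: {0:h, 2:j}
ways to finish when only these pieces remain (= sum over removing one remaining piece with nothing left below it):
  1 left: {9}→1
  2 left: {8,9}→1
  3 left: {5,8,9}→1  {7,8,9}→1
  4 left: {5,7,8,9}→2  {6,7,8,9}→1
  5 left: {4,6,7,8,9}→1  {5,6,7,8,9}→3
  6 left: {4,5,6,7,8,9}→4
  7 left: {3,4,5,6,7,8,9}→4
  8 left: {1,3,4,5,6,7,8,9}→4  {2,3,4,5,6,7,8,9}→4
  placing 0:h first → 8 extensions
  placing 2:j first → 4 extensions
total linear extensions = 12

12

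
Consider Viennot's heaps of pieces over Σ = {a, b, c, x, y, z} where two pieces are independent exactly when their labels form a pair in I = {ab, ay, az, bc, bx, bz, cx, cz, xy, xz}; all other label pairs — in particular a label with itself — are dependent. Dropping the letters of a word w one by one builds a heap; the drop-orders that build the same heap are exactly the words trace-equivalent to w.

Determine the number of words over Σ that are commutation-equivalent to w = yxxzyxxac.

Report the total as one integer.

drop 0:y onto floor
drop 1:x onto floor
drop 2:x onto {1:x}
drop 3:z onto {0:y}
drop 4:y onto {3:z}
drop 5:x onto {2:x}
drop 6:x onto {5:x}
drop 7:a onto {6:x}
drop 8:c onto {4:y, 7:a}
ground layer = {0:y, 1:x}
drop-orders for the pieces not yet dropped (sum over which currently-grounded one goes next):
  1 to go: {8} 1
  2 to go: {4,8} 1  {7,8} 1
  3 to go: {3,4,8} 1  {4,7,8} 2  {6,7,8} 1
  4 to go: {0,3,4,8} 1  {3,4,7,8} 3  {4,6,7,8} 3  {5,6,7,8} 1
  5 to go: {0,3,4,7,8} 4  {2,5,6,7,8} 1  {3,4,6,7,8} 6  {4,5,6,7,8} 4
  6 to go: {0,3,4,6,7,8} 10  {1,2,5,6,7,8} 1  {2,4,5,6,7,8} 5  {3,4,5,6,7,8} 10
  7 to go: {0,3,4,5,6,7,8} 20  {1,2,4,5,6,7,8} 6  {2,3,4,5,6,7,8} 15
  if 0:y drops first: 21 orders
  if 1:x drops first: 35 orders
heap linearizations: 56

56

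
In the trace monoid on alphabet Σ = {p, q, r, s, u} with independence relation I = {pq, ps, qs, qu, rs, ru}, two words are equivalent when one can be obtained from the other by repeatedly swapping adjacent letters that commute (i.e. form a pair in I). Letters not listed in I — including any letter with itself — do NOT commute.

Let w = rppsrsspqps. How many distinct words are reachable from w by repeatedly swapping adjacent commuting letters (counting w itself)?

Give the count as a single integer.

drop 0:r onto floor
drop 1:p onto {0:r}
drop 2:p onto {1:p}
drop 3:s onto floor
drop 4:r onto {2:p}
drop 5:s onto {3:s}
drop 6:s onto {5:s}
drop 7:p onto {4:r}
drop 8:q onto {4:r}
drop 9:p onto {7:p}
drop 10:s onto {6:s}
ground layer = {0:r, 3:s}
drop-orders for the pieces not yet dropped (sum over which currently-grounded one goes next):
  1 to go: {8} 1  {9} 1  {10} 1
  2 to go: {6,10} 1  {7,9} 1  {8,9} 2  {8,10} 2  {9,10} 2
  3 to go: {5,6,10} 1  {6,8,10} 3  {6,9,10} 3  {7,8,9} 3  {7,9,10} 3  {8,9,10} 6
  4 to go: {3,5,6,10} 1  {4,7,8,9} 3  {5,6,8,10} 4  {5,6,9,10} 4  {6,7,9,10} 6  {6,8,9,10} 12  {7,8,9,10} 12
  5 to go: {2,4,7,8,9} 3  {3,5,6,8,10} 5  {3,5,6,9,10} 5  {4,7,8,9,10} 15  {5,6,7,9,10} 10  {5,6,8,9,10} 20  {6,7,8,9,10} 30
  6 to go: {1,2,4,7,8,9} 3  {2,4,7,8,9,10} 18  {3,5,6,7,9,10} 15  {3,5,6,8,9,10} 30  {4,6,7,8,9,10} 45  {5,6,7,8,9,10} 60
  7 to go: {0,1,2,4,7,8,9} 3  {1,2,4,7,8,9,10} 21  {2,4,6,7,8,9,10} 63  {3,5,6,7,8,9,10} 105  {4,5,6,7,8,9,10} 105
  8 to go: {0,1,2,4,7,8,9,10} 24  {1,2,4,6,7,8,9,10} 84  {2,4,5,6,7,8,9,10} 168  {3,4,5,6,7,8,9,10} 210
  9 to go: {0,1,2,4,6,7,8,9,10} 108  {1,2,4,5,6,7,8,9,10} 252  {2,3,4,5,6,7,8,9,10} 378
  if 0:r drops first: 630 orders
  if 3:s drops first: 360 orders
heap linearizations: 990

990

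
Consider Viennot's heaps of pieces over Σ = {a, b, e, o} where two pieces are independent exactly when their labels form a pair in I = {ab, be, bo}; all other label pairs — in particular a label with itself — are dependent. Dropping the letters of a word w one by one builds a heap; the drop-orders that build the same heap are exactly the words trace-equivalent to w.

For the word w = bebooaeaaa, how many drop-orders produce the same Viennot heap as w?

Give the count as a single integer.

45

drop 0:b onto floor
drop 1:e onto floor
drop 2:b onto {0:b}
drop 3:o onto {1:e}
drop 4:o onto {3:o}
drop 5:a onto {4:o}
drop 6:e onto {5:a}
drop 7:a onto {6:e}
drop 8:a onto {7:a}
drop 9:a onto {8:a}
ground layer = {0:b, 1:e}
drop-orders for the pieces not yet dropped (sum over which currently-grounded one goes next):
  1 to go: {2} 1  {9} 1
  2 to go: {0,2} 1  {2,9} 2  {8,9} 1
  3 to go: {0,2,9} 3  {2,8,9} 3  {7,8,9} 1
  4 to go: {0,2,8,9} 6  {2,7,8,9} 4  {6,7,8,9} 1
  5 to go: {0,2,7,8,9} 10  {2,6,7,8,9} 5  {5,6,7,8,9} 1
  6 to go: {0,2,6,7,8,9} 15  {2,5,6,7,8,9} 6  {4,5,6,7,8,9} 1
  7 to go: {0,2,5,6,7,8,9} 21  {2,4,5,6,7,8,9} 7  {3,4,5,6,7,8,9} 1
  8 to go: {0,2,4,5,6,7,8,9} 28  {1,3,4,5,6,7,8,9} 1  {2,3,4,5,6,7,8,9} 8
  if 0:b drops first: 9 orders
  if 1:e drops first: 36 orders
heap linearizations: 45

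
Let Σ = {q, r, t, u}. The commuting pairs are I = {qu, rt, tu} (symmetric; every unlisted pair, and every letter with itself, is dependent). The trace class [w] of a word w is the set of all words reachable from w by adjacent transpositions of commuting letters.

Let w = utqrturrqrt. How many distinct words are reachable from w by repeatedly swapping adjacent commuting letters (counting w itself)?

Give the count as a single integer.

32

#0=u has no predecessor
#1=t has no predecessor
#2=q depends on [1:t]
#3=r depends on [0:u, 2:q]
#4=t depends on [2:q]
#5=u depends on [3:r]
#6=r depends on [5:u]
#7=r depends on [6:r]
#8=q depends on [4:t, 7:r]
#9=r depends on [8:q]
#10=t depends on [8:q]
sources: [0:u, 1:t]
N(rest) = Σ N(rest − s) over sources s of rest; N(one piece) = 1:
  size 1 → [9]=1  [10]=1
  size 2 → [9,10]=2
  size 3 → [8,9,10]=2
  size 4 → [4,8,9,10]=2  [7,8,9,10]=2
  size 5 → [4,7,8,9,10]=4  [6,7,8,9,10]=2
  size 6 → [4,6,7,8,9,10]=6  [5,6,7,8,9,10]=2
  size 7 → [3,5,6,7,8,9,10]=2  [4,5,6,7,8,9,10]=8
  size 8 → [0,3,5,6,7,8,9,10]=2  [3,4,5,6,7,8,9,10]=10
  size 9 → [0,3,4,5,6,7,8,9,10]=12  [2,3,4,5,6,7,8,9,10]=10
  first=0(u) contributes 10
  first=1(t) contributes 22
|[w]| = 32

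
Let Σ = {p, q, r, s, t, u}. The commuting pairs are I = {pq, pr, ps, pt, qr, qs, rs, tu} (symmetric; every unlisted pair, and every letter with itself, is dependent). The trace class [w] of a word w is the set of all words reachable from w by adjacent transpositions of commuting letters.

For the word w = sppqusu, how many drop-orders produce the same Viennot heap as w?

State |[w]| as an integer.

0(s) covers ∅
1(p) covers ∅
2(p) covers 1:p
3(q) covers ∅
4(u) covers 0:s, 2:p, 3:q
5(s) covers 4:u
6(u) covers 5:s
floor of heap: 0:s, 1:p, 3:q
completions by unplaced set U, small U first (add the entries for U minus each lowest piece of U):
  |U|=1: {6}:1
  |U|=2: {5,6}:1
  |U|=3: {4,5,6}:1
  |U|=4: {0,4,5,6}:1  {2,4,5,6}:1  {3,4,5,6}:1
  |U|=5: {0,2,4,5,6}:2  {0,3,4,5,6}:2  {1,2,4,5,6}:1  {2,3,4,5,6}:2
  start at 0(s): 3
  start at 1(p): 6
  start at 3(q): 3
sum over floor = 12

12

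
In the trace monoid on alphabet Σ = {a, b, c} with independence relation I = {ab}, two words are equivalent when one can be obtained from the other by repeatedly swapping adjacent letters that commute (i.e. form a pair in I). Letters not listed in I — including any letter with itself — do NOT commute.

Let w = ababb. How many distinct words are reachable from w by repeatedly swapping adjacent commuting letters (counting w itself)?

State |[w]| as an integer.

10

drop 0:a onto floor
drop 1:b onto floor
drop 2:a onto {0:a}
drop 3:b onto {1:b}
drop 4:b onto {3:b}
ground layer = {0:a, 1:b}
drop-orders for the pieces not yet dropped (sum over which currently-grounded one goes next):
  1 to go: {2} 1  {4} 1
  2 to go: {0,2} 1  {2,4} 2  {3,4} 1
  3 to go: {0,2,4} 3  {1,3,4} 1  {2,3,4} 3
  if 0:a drops first: 4 orders
  if 1:b drops first: 6 orders
heap linearizations: 10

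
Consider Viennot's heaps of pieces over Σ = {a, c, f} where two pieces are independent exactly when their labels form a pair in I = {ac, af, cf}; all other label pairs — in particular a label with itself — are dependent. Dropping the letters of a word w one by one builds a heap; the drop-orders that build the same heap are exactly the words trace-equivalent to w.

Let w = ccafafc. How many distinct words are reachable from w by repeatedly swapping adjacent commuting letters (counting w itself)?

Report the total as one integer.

0(c) covers ∅
1(c) covers 0:c
2(a) covers ∅
3(f) covers ∅
4(a) covers 2:a
5(f) covers 3:f
6(c) covers 1:c
floor of heap: 0:c, 2:a, 3:f
completions by unplaced set U, small U first (add the entries for U minus each lowest piece of U):
  |U|=1: {4}:1  {5}:1  {6}:1
  |U|=2: {1,6}:1  {2,4}:1  {3,5}:1  {4,5}:2  {4,6}:2  {5,6}:2
  |U|=3: {0,1,6}:1  {1,4,6}:3  {1,5,6}:3  {2,4,5}:3  {2,4,6}:3  {3,4,5}:3  {3,5,6}:3  {4,5,6}:6
  |U|=4: {0,1,4,6}:4  {0,1,5,6}:4  {1,2,4,6}:6  {1,3,5,6}:6  {1,4,5,6}:12  {2,3,4,5}:6  {2,4,5,6}:12  {3,4,5,6}:12
  |U|=5: {0,1,2,4,6}:10  {0,1,3,5,6}:10  {0,1,4,5,6}:20  {1,2,4,5,6}:30  {1,3,4,5,6}:30  {2,3,4,5,6}:30
  start at 0(c): 90
  start at 2(a): 60
  start at 3(f): 60
sum over floor = 210

210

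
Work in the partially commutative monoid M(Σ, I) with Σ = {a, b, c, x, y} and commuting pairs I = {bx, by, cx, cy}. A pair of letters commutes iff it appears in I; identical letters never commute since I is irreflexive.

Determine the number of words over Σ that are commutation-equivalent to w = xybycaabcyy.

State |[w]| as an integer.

60

piece 0:x — minimal
piece 1:y rests on {0:x}
piece 2:b — minimal
piece 3:y rests on {1:y}
piece 4:c rests on {2:b}
piece 5:a rests on {3:y, 4:c}
piece 6:a rests on {5:a}
piece 7:b rests on {6:a}
piece 8:c rests on {7:b}
piece 9:y rests on {6:a}
piece 10:y rests on {9:y}
minimal pieces: {0:x, 2:b}
ways to finish when only these pieces remain (= sum over removing one remaining piece with nothing left below it):
  1 left: {8}→1  {10}→1
  2 left: {7,8}→1  {8,10}→2  {9,10}→1
  3 left: {7,8,10}→3  {8,9,10}→3
  4 left: {7,8,9,10}→6
  5 left: {6,7,8,9,10}→6
  6 left: {5,6,7,8,9,10}→6
  7 left: {3,5,6,7,8,9,10}→6  {4,5,6,7,8,9,10}→6
  8 left: {1,3,5,6,7,8,9,10}→6  {2,4,5,6,7,8,9,10}→6  {3,4,5,6,7,8,9,10}→12
  9 left: {0,1,3,5,6,7,8,9,10}→6  {1,3,4,5,6,7,8,9,10}→18  {2,3,4,5,6,7,8,9,10}→18
  placing 0:x first → 36 extensions
  placing 2:b first → 24 extensions
total linear extensions = 60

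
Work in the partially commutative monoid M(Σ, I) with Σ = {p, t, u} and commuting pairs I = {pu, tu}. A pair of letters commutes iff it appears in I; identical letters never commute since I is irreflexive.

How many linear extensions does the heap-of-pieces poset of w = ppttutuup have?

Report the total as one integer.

84

0(p) covers ∅
1(p) covers 0:p
2(t) covers 1:p
3(t) covers 2:t
4(u) covers ∅
5(t) covers 3:t
6(u) covers 4:u
7(u) covers 6:u
8(p) covers 5:t
floor of heap: 0:p, 4:u
completions by unplaced set U, small U first (add the entries for U minus each lowest piece of U):
  |U|=1: {7}:1  {8}:1
  |U|=2: {5,8}:1  {6,7}:1  {7,8}:2
  |U|=3: {3,5,8}:1  {4,6,7}:1  {5,7,8}:3  {6,7,8}:3
  |U|=4: {2,3,5,8}:1  {3,5,7,8}:4  {4,6,7,8}:4  {5,6,7,8}:6
  |U|=5: {1,2,3,5,8}:1  {2,3,5,7,8}:5  {3,5,6,7,8}:10  {4,5,6,7,8}:10
  |U|=6: {0,1,2,3,5,8}:1  {1,2,3,5,7,8}:6  {2,3,5,6,7,8}:15  {3,4,5,6,7,8}:20
  |U|=7: {0,1,2,3,5,7,8}:7  {1,2,3,5,6,7,8}:21  {2,3,4,5,6,7,8}:35
  start at 0(p): 56
  start at 4(u): 28
sum over floor = 84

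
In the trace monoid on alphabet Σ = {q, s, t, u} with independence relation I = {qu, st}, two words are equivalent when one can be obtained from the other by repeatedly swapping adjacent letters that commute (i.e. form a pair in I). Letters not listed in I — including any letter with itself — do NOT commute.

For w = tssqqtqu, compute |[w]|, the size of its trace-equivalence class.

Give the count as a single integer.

6

piece 0:t — minimal
piece 1:s — minimal
piece 2:s rests on {1:s}
piece 3:q rests on {0:t, 2:s}
piece 4:q rests on {3:q}
piece 5:t rests on {4:q}
piece 6:q rests on {5:t}
piece 7:u rests on {5:t}
minimal pieces: {0:t, 1:s}
ways to finish when only these pieces remain (= sum over removing one remaining piece with nothing left below it):
  1 left: {6}→1  {7}→1
  2 left: {6,7}→2
  3 left: {5,6,7}→2
  4 left: {4,5,6,7}→2
  5 left: {3,4,5,6,7}→2
  6 left: {0,3,4,5,6,7}→2  {2,3,4,5,6,7}→2
  placing 0:t first → 2 extensions
  placing 1:s first → 4 extensions
total linear extensions = 6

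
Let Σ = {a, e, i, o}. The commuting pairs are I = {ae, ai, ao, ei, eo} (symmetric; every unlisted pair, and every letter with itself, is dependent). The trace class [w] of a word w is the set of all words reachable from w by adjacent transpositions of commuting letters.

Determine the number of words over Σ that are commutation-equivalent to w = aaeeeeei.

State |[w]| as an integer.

drop 0:a onto floor
drop 1:a onto {0:a}
drop 2:e onto floor
drop 3:e onto {2:e}
drop 4:e onto {3:e}
drop 5:e onto {4:e}
drop 6:e onto {5:e}
drop 7:i onto floor
ground layer = {0:a, 2:e, 7:i}
drop-orders for the pieces not yet dropped (sum over which currently-grounded one goes next):
  1 to go: {1} 1  {6} 1  {7} 1
  2 to go: {0,1} 1  {1,6} 2  {1,7} 2  {5,6} 1  {6,7} 2
  3 to go: {0,1,6} 3  {0,1,7} 3  {1,5,6} 3  {1,6,7} 6  {4,5,6} 1  {5,6,7} 3
  4 to go: {0,1,5,6} 6  {0,1,6,7} 12  {1,4,5,6} 4  {1,5,6,7} 12  {3,4,5,6} 1  {4,5,6,7} 4
  5 to go: {0,1,4,5,6} 10  {0,1,5,6,7} 30  {1,3,4,5,6} 5  {1,4,5,6,7} 20  {2,3,4,5,6} 1  {3,4,5,6,7} 5
  6 to go: {0,1,3,4,5,6} 15  {0,1,4,5,6,7} 60  {1,2,3,4,5,6} 6  {1,3,4,5,6,7} 30  {2,3,4,5,6,7} 6
  if 0:a drops first: 42 orders
  if 2:e drops first: 105 orders
  if 7:i drops first: 21 orders
heap linearizations: 168

168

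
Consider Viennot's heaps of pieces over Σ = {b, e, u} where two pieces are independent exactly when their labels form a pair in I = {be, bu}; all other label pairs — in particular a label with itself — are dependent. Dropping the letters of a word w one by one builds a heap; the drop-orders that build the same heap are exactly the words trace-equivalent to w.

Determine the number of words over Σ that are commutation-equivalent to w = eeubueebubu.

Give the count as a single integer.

165

#0=e has no predecessor
#1=e depends on [0:e]
#2=u depends on [1:e]
#3=b has no predecessor
#4=u depends on [2:u]
#5=e depends on [4:u]
#6=e depends on [5:e]
#7=b depends on [3:b]
#8=u depends on [6:e]
#9=b depends on [7:b]
#10=u depends on [8:u]
sources: [0:e, 3:b]
N(rest) = Σ N(rest − s) over sources s of rest; N(one piece) = 1:
  size 1 → [9]=1  [10]=1
  size 2 → [7,9]=1  [8,10]=1  [9,10]=2
  size 3 → [3,7,9]=1  [6,8,10]=1  [7,9,10]=3  [8,9,10]=3
  size 4 → [3,7,9,10]=4  [5,6,8,10]=1  [6,8,9,10]=4  [7,8,9,10]=6
  size 5 → [3,7,8,9,10]=10  [4,5,6,8,10]=1  [5,6,8,9,10]=5  [6,7,8,9,10]=10
  size 6 → [2,4,5,6,8,10]=1  [3,6,7,8,9,10]=20  [4,5,6,8,9,10]=6  [5,6,7,8,9,10]=15
  size 7 → [1,2,4,5,6,8,10]=1  [2,4,5,6,8,9,10]=7  [3,5,6,7,8,9,10]=35  [4,5,6,7,8,9,10]=21
  size 8 → [0,1,2,4,5,6,8,10]=1  [1,2,4,5,6,8,9,10]=8  [2,4,5,6,7,8,9,10]=28  [3,4,5,6,7,8,9,10]=56
  size 9 → [0,1,2,4,5,6,8,9,10]=9  [1,2,4,5,6,7,8,9,10]=36  [2,3,4,5,6,7,8,9,10]=84
  first=0(e) contributes 120
  first=3(b) contributes 45
|[w]| = 165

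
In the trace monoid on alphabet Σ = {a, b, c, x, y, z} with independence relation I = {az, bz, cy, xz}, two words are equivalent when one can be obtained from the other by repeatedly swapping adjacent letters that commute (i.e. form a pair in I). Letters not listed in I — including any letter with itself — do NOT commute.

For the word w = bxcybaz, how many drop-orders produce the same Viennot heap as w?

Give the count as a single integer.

#0=b has no predecessor
#1=x depends on [0:b]
#2=c depends on [1:x]
#3=y depends on [1:x]
#4=b depends on [2:c, 3:y]
#5=a depends on [4:b]
#6=z depends on [2:c, 3:y]
sources: [0:b]
N(rest) = Σ N(rest − s) over sources s of rest; N(one piece) = 1:
  size 1 → [5]=1  [6]=1
  size 2 → [4,5]=1  [5,6]=2
  size 3 → [4,5,6]=3
  size 4 → [2,4,5,6]=3  [3,4,5,6]=3
  size 5 → [2,3,4,5,6]=6
  first=0(b) contributes 6

6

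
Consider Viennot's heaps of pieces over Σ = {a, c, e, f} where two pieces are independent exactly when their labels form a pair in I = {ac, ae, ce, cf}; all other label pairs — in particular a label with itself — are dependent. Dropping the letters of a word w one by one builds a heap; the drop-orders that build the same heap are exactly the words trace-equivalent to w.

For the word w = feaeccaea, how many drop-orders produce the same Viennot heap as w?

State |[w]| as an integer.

720

piece 0:f — minimal
piece 1:e rests on {0:f}
piece 2:a rests on {0:f}
piece 3:e rests on {1:e}
piece 4:c — minimal
piece 5:c rests on {4:c}
piece 6:a rests on {2:a}
piece 7:e rests on {3:e}
piece 8:a rests on {6:a}
minimal pieces: {0:f, 4:c}
ways to finish when only these pieces remain (= sum over removing one remaining piece with nothing left below it):
  1 left: {5}→1  {7}→1  {8}→1
  2 left: {3,7}→1  {4,5}→1  {5,7}→2  {5,8}→2  {6,8}→1  {7,8}→2
  3 left: {1,3,7}→1  {2,6,8}→1  {3,5,7}→3  {3,7,8}→3  {4,5,7}→3  {4,5,8}→3  {5,6,8}→3  {5,7,8}→6  {6,7,8}→3
  4 left: {1,3,5,7}→4  {1,3,7,8}→4  {2,5,6,8}→4  {2,6,7,8}→4  {3,4,5,7}→6  {3,5,7,8}→12  {3,6,7,8}→6  {4,5,6,8}→6  {4,5,7,8}→12  {5,6,7,8}→12
  5 left: {1,3,4,5,7}→10  {1,3,5,7,8}→20  {1,3,6,7,8}→10  {2,3,6,7,8}→10  {2,4,5,6,8}→10  {2,5,6,7,8}→20  {3,4,5,7,8}→30  {3,5,6,7,8}→30  {4,5,6,7,8}→30
  6 left: {1,2,3,6,7,8}→20  {1,3,4,5,7,8}→60  {1,3,5,6,7,8}→60  {2,3,5,6,7,8}→60  {2,4,5,6,7,8}→60  {3,4,5,6,7,8}→90
  7 left: {0,1,2,3,6,7,8}→20  {1,2,3,5,6,7,8}→140  {1,3,4,5,6,7,8}→210  {2,3,4,5,6,7,8}→210
  placing 0:f first → 560 extensions
  placing 4:c first → 160 extensions
total linear extensions = 720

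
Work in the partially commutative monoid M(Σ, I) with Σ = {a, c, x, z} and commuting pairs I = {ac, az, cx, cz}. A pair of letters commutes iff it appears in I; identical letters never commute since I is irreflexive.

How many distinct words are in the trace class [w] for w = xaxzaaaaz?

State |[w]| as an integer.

#0=x has no predecessor
#1=a depends on [0:x]
#2=x depends on [1:a]
#3=z depends on [2:x]
#4=a depends on [2:x]
#5=a depends on [4:a]
#6=a depends on [5:a]
#7=a depends on [6:a]
#8=z depends on [3:z]
sources: [0:x]
N(rest) = Σ N(rest − s) over sources s of rest; N(one piece) = 1:
  size 1 → [7]=1  [8]=1
  size 2 → [3,8]=1  [6,7]=1  [7,8]=2
  size 3 → [3,7,8]=3  [5,6,7]=1  [6,7,8]=3
  size 4 → [3,6,7,8]=6  [4,5,6,7]=1  [5,6,7,8]=4
  size 5 → [3,5,6,7,8]=10  [4,5,6,7,8]=5
  size 6 → [3,4,5,6,7,8]=15
  size 7 → [2,3,4,5,6,7,8]=15
  first=0(x) contributes 15

15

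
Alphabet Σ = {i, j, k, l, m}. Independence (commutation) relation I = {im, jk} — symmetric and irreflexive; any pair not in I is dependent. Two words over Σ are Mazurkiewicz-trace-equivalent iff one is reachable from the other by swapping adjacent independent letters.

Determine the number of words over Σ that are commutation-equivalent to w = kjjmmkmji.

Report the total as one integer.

#0=k has no predecessor
#1=j has no predecessor
#2=j depends on [1:j]
#3=m depends on [0:k, 2:j]
#4=m depends on [3:m]
#5=k depends on [4:m]
#6=m depends on [5:k]
#7=j depends on [6:m]
#8=i depends on [7:j]
sources: [0:k, 1:j]
N(rest) = Σ N(rest − s) over sources s of rest; N(one piece) = 1:
  size 1 → [8]=1
  size 2 → [7,8]=1
  size 3 → [6,7,8]=1
  size 4 → [5,6,7,8]=1
  size 5 → [4,5,6,7,8]=1
  size 6 → [3,4,5,6,7,8]=1
  size 7 → [0,3,4,5,6,7,8]=1  [2,3,4,5,6,7,8]=1
  first=0(k) contributes 1
  first=1(j) contributes 2
|[w]| = 3

3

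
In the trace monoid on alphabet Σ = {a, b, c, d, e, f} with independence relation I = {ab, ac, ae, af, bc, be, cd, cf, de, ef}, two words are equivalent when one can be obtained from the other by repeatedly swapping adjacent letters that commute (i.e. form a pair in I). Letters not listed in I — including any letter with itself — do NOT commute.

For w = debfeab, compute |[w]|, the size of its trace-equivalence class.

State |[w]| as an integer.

#0=d has no predecessor
#1=e has no predecessor
#2=b depends on [0:d]
#3=f depends on [2:b]
#4=e depends on [1:e]
#5=a depends on [0:d]
#6=b depends on [3:f]
sources: [0:d, 1:e]
N(rest) = Σ N(rest − s) over sources s of rest; N(one piece) = 1:
  size 1 → [4]=1  [5]=1  [6]=1
  size 2 → [1,4]=1  [3,6]=1  [4,5]=2  [4,6]=2  [5,6]=2
  size 3 → [1,4,5]=3  [1,4,6]=3  [2,3,6]=1  [3,4,6]=3  [3,5,6]=3  [4,5,6]=6
  size 4 → [1,3,4,6]=6  [1,4,5,6]=12  [2,3,4,6]=4  [2,3,5,6]=4  [3,4,5,6]=12
  size 5 → [0,2,3,5,6]=4  [1,2,3,4,6]=10  [1,3,4,5,6]=30  [2,3,4,5,6]=20
  first=0(d) contributes 60
  first=1(e) contributes 24
|[w]| = 84

84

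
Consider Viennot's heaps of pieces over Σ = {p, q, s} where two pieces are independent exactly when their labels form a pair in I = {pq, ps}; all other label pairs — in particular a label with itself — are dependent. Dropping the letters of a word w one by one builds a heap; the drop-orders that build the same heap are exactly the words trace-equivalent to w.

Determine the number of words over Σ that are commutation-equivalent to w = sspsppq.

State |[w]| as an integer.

35

piece 0:s — minimal
piece 1:s rests on {0:s}
piece 2:p — minimal
piece 3:s rests on {1:s}
piece 4:p rests on {2:p}
piece 5:p rests on {4:p}
piece 6:q rests on {3:s}
minimal pieces: {0:s, 2:p}
ways to finish when only these pieces remain (= sum over removing one remaining piece with nothing left below it):
  1 left: {5}→1  {6}→1
  2 left: {3,6}→1  {4,5}→1  {5,6}→2
  3 left: {1,3,6}→1  {2,4,5}→1  {3,5,6}→3  {4,5,6}→3
  4 left: {0,1,3,6}→1  {1,3,5,6}→4  {2,4,5,6}→4  {3,4,5,6}→6
  5 left: {0,1,3,5,6}→5  {1,3,4,5,6}→10  {2,3,4,5,6}→10
  placing 0:s first → 20 extensions
  placing 2:p first → 15 extensions
total linear extensions = 35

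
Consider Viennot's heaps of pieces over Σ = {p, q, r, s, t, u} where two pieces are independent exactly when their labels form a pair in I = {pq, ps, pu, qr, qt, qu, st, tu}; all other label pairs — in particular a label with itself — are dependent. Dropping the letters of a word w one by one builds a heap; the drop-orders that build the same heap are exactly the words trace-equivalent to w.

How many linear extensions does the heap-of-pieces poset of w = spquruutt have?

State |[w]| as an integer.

drop 0:s onto floor
drop 1:p onto floor
drop 2:q onto {0:s}
drop 3:u onto {0:s}
drop 4:r onto {1:p, 3:u}
drop 5:u onto {4:r}
drop 6:u onto {5:u}
drop 7:t onto {4:r}
drop 8:t onto {7:t}
ground layer = {0:s, 1:p}
drop-orders for the pieces not yet dropped (sum over which currently-grounded one goes next):
  1 to go: {2} 1  {6} 1  {8} 1
  2 to go: {2,6} 2  {2,8} 2  {5,6} 1  {6,8} 2  {7,8} 1
  3 to go: {2,5,6} 3  {2,6,8} 6  {2,7,8} 3  {5,6,8} 3  {6,7,8} 3
  4 to go: {2,5,6,8} 12  {2,6,7,8} 12  {5,6,7,8} 6
  5 to go: {2,5,6,7,8} 30  {4,5,6,7,8} 6
  6 to go: {1,4,5,6,7,8} 6  {2,4,5,6,7,8} 36  {3,4,5,6,7,8} 6
  7 to go: {1,2,4,5,6,7,8} 42  {1,3,4,5,6,7,8} 12  {2,3,4,5,6,7,8} 42
  if 0:s drops first: 96 orders
  if 1:p drops first: 42 orders
heap linearizations: 138

138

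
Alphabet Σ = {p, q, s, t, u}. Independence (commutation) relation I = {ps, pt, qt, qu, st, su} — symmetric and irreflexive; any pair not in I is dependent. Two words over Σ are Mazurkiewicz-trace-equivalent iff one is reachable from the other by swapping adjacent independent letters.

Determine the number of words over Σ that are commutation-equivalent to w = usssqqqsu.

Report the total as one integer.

36

drop 0:u onto floor
drop 1:s onto floor
drop 2:s onto {1:s}
drop 3:s onto {2:s}
drop 4:q onto {3:s}
drop 5:q onto {4:q}
drop 6:q onto {5:q}
drop 7:s onto {6:q}
drop 8:u onto {0:u}
ground layer = {0:u, 1:s}
drop-orders for the pieces not yet dropped (sum over which currently-grounded one goes next):
  1 to go: {7} 1  {8} 1
  2 to go: {0,8} 1  {6,7} 1  {7,8} 2
  3 to go: {0,7,8} 3  {5,6,7} 1  {6,7,8} 3
  4 to go: {0,6,7,8} 6  {4,5,6,7} 1  {5,6,7,8} 4
  5 to go: {0,5,6,7,8} 10  {3,4,5,6,7} 1  {4,5,6,7,8} 5
  6 to go: {0,4,5,6,7,8} 15  {2,3,4,5,6,7} 1  {3,4,5,6,7,8} 6
  7 to go: {0,3,4,5,6,7,8} 21  {1,2,3,4,5,6,7} 1  {2,3,4,5,6,7,8} 7
  if 0:u drops first: 8 orders
  if 1:s drops first: 28 orders
heap linearizations: 36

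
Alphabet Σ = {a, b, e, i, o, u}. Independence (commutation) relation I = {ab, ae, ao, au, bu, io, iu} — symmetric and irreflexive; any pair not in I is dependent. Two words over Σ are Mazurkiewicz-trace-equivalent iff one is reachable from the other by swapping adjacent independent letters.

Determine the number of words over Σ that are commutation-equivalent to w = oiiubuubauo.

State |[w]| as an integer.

828

piece 0:o — minimal
piece 1:i — minimal
piece 2:i rests on {1:i}
piece 3:u rests on {0:o}
piece 4:b rests on {0:o, 2:i}
piece 5:u rests on {3:u}
piece 6:u rests on {5:u}
piece 7:b rests on {4:b}
piece 8:a rests on {2:i}
piece 9:u rests on {6:u}
piece 10:o rests on {7:b, 9:u}
minimal pieces: {0:o, 1:i}
ways to finish when only these pieces remain (= sum over removing one remaining piece with nothing left below it):
  1 left: {8}→1  {10}→1
  2 left: {7,10}→1  {8,10}→2  {9,10}→1
  3 left: {4,7,10}→1  {6,9,10}→1  {7,8,10}→3  {7,9,10}→2  {8,9,10}→3
  4 left: {4,7,8,10}→4  {4,7,9,10}→3  {5,6,9,10}→1  {6,7,9,10}→3  {6,8,9,10}→4  {7,8,9,10}→8
  5 left: {2,4,7,8,10}→4  {3,5,6,9,10}→1  {4,6,7,9,10}→6  {4,7,8,9,10}→15  {5,6,7,9,10}→4  {5,6,8,9,10}→5  {6,7,8,9,10}→15
  6 left: {1,2,4,7,8,10}→4  {2,4,7,8,9,10}→19  {3,5,6,7,9,10}→5  {3,5,6,8,9,10}→6  {4,5,6,7,9,10}→10  {4,6,7,8,9,10}→36  {5,6,7,8,9,10}→24
  7 left: {1,2,4,7,8,9,10}→23  {2,4,6,7,8,9,10}→55  {3,4,5,6,7,9,10}→15  {3,5,6,7,8,9,10}→35  {4,5,6,7,8,9,10}→70
  8 left: {0,3,4,5,6,7,9,10}→15  {1,2,4,6,7,8,9,10}→78  {2,4,5,6,7,8,9,10}→125  {3,4,5,6,7,8,9,10}→120
  9 left: {0,3,4,5,6,7,8,9,10}→135  {1,2,4,5,6,7,8,9,10}→203  {2,3,4,5,6,7,8,9,10}→245
  placing 0:o first → 448 extensions
  placing 1:i first → 380 extensions
total linear extensions = 828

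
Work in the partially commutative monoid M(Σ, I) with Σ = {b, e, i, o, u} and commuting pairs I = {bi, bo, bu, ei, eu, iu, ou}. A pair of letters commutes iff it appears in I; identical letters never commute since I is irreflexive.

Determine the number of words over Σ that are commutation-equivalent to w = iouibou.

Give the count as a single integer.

105

piece 0:i — minimal
piece 1:o rests on {0:i}
piece 2:u — minimal
piece 3:i rests on {1:o}
piece 4:b — minimal
piece 5:o rests on {3:i}
piece 6:u rests on {2:u}
minimal pieces: {0:i, 2:u, 4:b}
ways to finish when only these pieces remain (= sum over removing one remaining piece with nothing left below it):
  1 left: {4}→1  {5}→1  {6}→1
  2 left: {2,6}→1  {3,5}→1  {4,5}→2  {4,6}→2  {5,6}→2
  3 left: {1,3,5}→1  {2,4,6}→3  {2,5,6}→3  {3,4,5}→3  {3,5,6}→3  {4,5,6}→6
  4 left: {0,1,3,5}→1  {1,3,4,5}→4  {1,3,5,6}→4  {2,3,5,6}→6  {2,4,5,6}→12  {3,4,5,6}→12
  5 left: {0,1,3,4,5}→5  {0,1,3,5,6}→5  {1,2,3,5,6}→10  {1,3,4,5,6}→20  {2,3,4,5,6}→30
  placing 0:i first → 60 extensions
  placing 2:u first → 30 extensions
  placing 4:b first → 15 extensions
total linear extensions = 105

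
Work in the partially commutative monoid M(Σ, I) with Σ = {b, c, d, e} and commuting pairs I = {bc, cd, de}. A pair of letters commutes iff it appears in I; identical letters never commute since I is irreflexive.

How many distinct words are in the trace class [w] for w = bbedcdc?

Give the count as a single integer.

10

piece 0:b — minimal
piece 1:b rests on {0:b}
piece 2:e rests on {1:b}
piece 3:d rests on {1:b}
piece 4:c rests on {2:e}
piece 5:d rests on {3:d}
piece 6:c rests on {4:c}
minimal pieces: {0:b}
ways to finish when only these pieces remain (= sum over removing one remaining piece with nothing left below it):
  1 left: {5}→1  {6}→1
  2 left: {3,5}→1  {4,6}→1  {5,6}→2
  3 left: {2,4,6}→1  {3,5,6}→3  {4,5,6}→3
  4 left: {2,4,5,6}→4  {3,4,5,6}→6
  5 left: {2,3,4,5,6}→10
  placing 0:b first → 10 extensions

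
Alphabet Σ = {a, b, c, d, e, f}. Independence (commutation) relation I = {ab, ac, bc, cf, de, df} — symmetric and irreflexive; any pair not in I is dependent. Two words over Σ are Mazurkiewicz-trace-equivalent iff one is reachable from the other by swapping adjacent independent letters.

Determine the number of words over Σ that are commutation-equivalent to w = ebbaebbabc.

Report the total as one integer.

piece 0:e — minimal
piece 1:b rests on {0:e}
piece 2:b rests on {1:b}
piece 3:a rests on {0:e}
piece 4:e rests on {2:b, 3:a}
piece 5:b rests on {4:e}
piece 6:b rests on {5:b}
piece 7:a rests on {4:e}
piece 8:b rests on {6:b}
piece 9:c rests on {4:e}
minimal pieces: {0:e}
ways to finish when only these pieces remain (= sum over removing one remaining piece with nothing left below it):
  1 left: {7}→1  {8}→1  {9}→1
  2 left: {6,8}→1  {7,8}→2  {7,9}→2  {8,9}→2
  3 left: {5,6,8}→1  {6,7,8}→3  {6,8,9}→3  {7,8,9}→6
  4 left: {5,6,7,8}→4  {5,6,8,9}→4  {6,7,8,9}→12
  5 left: {5,6,7,8,9}→20
  6 left: {4,5,6,7,8,9}→20
  7 left: {2,4,5,6,7,8,9}→20  {3,4,5,6,7,8,9}→20
  8 left: {1,2,4,5,6,7,8,9}→20  {2,3,4,5,6,7,8,9}→40
  placing 0:e first → 60 extensions

60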